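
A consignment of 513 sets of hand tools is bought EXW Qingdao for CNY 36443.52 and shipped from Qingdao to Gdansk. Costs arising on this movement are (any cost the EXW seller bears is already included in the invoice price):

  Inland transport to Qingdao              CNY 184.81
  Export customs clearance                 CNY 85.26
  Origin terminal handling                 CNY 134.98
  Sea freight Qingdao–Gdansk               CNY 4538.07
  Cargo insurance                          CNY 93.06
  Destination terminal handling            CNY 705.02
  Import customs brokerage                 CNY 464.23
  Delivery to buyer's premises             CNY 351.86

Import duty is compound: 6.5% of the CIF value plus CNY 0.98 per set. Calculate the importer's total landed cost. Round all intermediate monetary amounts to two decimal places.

Total landed cost: CNY 46199.73

EXW: the seller makes goods available at their premises; the buyer bears all onward costs.
CIF value = EXW price + inland to port + export clearance + origin terminal + freight + insurance = 36443.52 + 184.81 + 85.26 + 134.98 + 4538.07 + 93.06 = 41479.70
Ad valorem component: 41479.70 × 6.5% = 2696.18
Specific component: 513 × 0.98 = 502.74
Import duty = 2696.18 + 502.74 = 3198.92
Buyer bears: inland to port 184.81 + export clearance 85.26 + origin terminal 134.98 + freight 4538.07 + insurance 93.06 + destination terminal 705.02 + brokerage 464.23 + delivery 351.86 + duty 3198.92 = 9756.21
Landed cost = invoice 36443.52 + 9756.21 = 46199.73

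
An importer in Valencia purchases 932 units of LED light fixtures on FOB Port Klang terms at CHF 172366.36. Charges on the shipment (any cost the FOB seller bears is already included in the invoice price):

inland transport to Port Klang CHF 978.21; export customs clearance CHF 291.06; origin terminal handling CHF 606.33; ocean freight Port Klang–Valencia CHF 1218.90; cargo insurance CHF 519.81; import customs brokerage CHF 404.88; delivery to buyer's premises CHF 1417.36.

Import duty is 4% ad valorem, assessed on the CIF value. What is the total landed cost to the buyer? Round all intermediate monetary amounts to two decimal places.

FOB: the seller bears costs until goods are on board at the origin port; the buyer bears freight, insurance and all costs thereafter.
Already in the invoice (seller's account under FOB): inland to port, export clearance, origin terminal — exclude.
CIF value = FOB price + freight + insurance = 172366.36 + 1218.90 + 519.81 = 174105.07
Import duty = 174105.07 × 4% = 6964.20
Buyer bears: freight 1218.90 + insurance 519.81 + brokerage 404.88 + delivery 1417.36 + duty 6964.20 = 10525.15
Landed cost = invoice 172366.36 + 10525.15 = 182891.51

Total landed cost: CHF 182891.51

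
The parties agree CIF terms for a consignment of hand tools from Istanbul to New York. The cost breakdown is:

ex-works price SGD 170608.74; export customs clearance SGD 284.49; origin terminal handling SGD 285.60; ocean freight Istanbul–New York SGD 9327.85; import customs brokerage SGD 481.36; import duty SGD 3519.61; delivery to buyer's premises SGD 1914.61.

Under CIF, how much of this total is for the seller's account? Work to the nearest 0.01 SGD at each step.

CIF: the seller pays costs through ocean freight and marine insurance to the destination port.
Seller's account: goods 170608.74 + export clearance 284.49 + origin terminal 285.60 + freight 9327.85 = 180506.68
Buyer's account: brokerage 481.36 + duty 3519.61 + delivery 1914.61 = 5915.58

Seller's account: SGD 180506.68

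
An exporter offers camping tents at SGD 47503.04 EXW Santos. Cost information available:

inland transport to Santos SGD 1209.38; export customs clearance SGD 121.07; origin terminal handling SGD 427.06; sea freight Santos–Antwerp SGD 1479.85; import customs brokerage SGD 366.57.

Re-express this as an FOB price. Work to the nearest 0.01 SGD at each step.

Not relevant to the conversion: freight, brokerage — on the buyer under both terms; not part of either seller's price.
From EXW to FOB, the seller additionally bears: inland to port, export clearance, origin terminal.
FOB price = 47503.04 + 1209.38 + 121.07 + 427.06 = 49260.55

FOB price: SGD 49260.55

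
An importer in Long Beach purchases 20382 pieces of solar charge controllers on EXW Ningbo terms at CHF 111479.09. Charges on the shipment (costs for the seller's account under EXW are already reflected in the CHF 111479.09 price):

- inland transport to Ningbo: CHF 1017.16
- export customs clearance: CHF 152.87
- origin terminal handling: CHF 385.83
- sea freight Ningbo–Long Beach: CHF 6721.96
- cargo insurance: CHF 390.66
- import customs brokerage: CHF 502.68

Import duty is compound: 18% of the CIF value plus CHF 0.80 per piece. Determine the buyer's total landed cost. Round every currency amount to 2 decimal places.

EXW: the seller makes goods available at their premises; the buyer bears all onward costs.
CIF value = EXW price + inland to port + export clearance + origin terminal + freight + insurance = 111479.09 + 1017.16 + 152.87 + 385.83 + 6721.96 + 390.66 = 120147.57
Ad valorem component: 120147.57 × 18% = 21626.56
Specific component: 20382 × 0.80 = 16305.60
Import duty = 21626.56 + 16305.60 = 37932.16
Buyer bears: inland to port 1017.16 + export clearance 152.87 + origin terminal 385.83 + freight 6721.96 + insurance 390.66 + brokerage 502.68 + duty 37932.16 = 47103.32
Landed cost = invoice 111479.09 + 47103.32 = 158582.41

Total landed cost: CHF 158582.41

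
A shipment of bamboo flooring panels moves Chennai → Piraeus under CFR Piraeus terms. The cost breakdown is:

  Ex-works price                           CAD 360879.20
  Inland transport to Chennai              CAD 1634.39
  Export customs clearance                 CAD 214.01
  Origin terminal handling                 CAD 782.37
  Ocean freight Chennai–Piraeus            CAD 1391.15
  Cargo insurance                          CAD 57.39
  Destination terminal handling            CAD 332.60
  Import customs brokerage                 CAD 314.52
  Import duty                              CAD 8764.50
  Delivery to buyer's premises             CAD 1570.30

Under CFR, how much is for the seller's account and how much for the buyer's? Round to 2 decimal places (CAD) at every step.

CFR: the seller pays costs through ocean freight to the destination port, but not insurance.
Seller's account: goods 360879.20 + inland to port 1634.39 + export clearance 214.01 + origin terminal 782.37 + freight 1391.15 = 364901.12
Buyer's account: insurance 57.39 + destination terminal 332.60 + brokerage 314.52 + duty 8764.50 + delivery 1570.30 = 11039.31

Seller: CAD 364901.12; buyer: CAD 11039.31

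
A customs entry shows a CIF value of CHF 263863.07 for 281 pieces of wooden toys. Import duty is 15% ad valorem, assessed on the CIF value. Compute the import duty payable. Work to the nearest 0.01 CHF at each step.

Import duty = 263863.07 × 15% = 39579.46

Import duty: CHF 39579.46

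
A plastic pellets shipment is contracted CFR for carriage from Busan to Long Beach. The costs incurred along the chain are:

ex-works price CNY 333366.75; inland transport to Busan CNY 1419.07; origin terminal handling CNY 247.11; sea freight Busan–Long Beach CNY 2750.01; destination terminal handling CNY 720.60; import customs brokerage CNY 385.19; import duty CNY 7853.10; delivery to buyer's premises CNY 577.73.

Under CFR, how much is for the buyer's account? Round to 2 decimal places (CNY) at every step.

CFR: the seller pays costs through ocean freight to the destination port, but not insurance.
Seller's account: goods 333366.75 + inland to port 1419.07 + origin terminal 247.11 + freight 2750.01 = 337782.94
Buyer's account: destination terminal 720.60 + brokerage 385.19 + duty 7853.10 + delivery 577.73 = 9536.62

Buyer's account: CNY 9536.62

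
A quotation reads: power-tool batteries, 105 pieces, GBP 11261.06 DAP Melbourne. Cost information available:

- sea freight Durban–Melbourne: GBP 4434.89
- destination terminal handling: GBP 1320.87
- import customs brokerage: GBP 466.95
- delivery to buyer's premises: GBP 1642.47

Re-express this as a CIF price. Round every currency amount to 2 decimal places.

CIF price: GBP 8297.72

Not relevant to the conversion: freight — on the seller under both DAP and CIF; already in the DAP price and stays in the CIF price. brokerage — on the buyer under both terms; not part of either seller's price.
From DAP to CIF, the seller no longer bears: destination terminal, delivery.
CIF price = 11261.06 − 1320.87 − 1642.47 = 8297.72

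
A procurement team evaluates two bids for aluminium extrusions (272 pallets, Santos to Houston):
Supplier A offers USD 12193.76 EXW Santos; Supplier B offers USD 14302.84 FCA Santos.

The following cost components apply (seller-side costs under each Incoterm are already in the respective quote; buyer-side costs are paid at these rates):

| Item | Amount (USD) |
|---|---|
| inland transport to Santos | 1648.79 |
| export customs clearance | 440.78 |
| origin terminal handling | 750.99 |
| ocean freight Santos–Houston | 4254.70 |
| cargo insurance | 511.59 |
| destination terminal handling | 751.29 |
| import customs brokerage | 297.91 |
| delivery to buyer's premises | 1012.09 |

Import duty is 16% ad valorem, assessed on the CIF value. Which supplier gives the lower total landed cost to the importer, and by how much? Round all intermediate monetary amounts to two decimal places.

Supplier A is cheaper by USD 22.63

Supplier A (EXW):
CIF value = EXW price + inland to port + export clearance + origin terminal + freight + insurance = 12193.76 + 1648.79 + 440.78 + 750.99 + 4254.70 + 511.59 = 19800.61
Import duty = 19800.61 × 16% = 3168.10
Buyer bears (A): 1648.79 + 440.78 + 750.99 + 4254.70 + 511.59 + 751.29 + 297.91 + 1012.09 = 9668.14
Landed cost (A) = invoice 12193.76 + 9668.14 + duty 3168.10 = 25030.00
Supplier B (FCA):
CIF value = FCA price + origin terminal + freight + insurance = 14302.84 + 750.99 + 4254.70 + 511.59 = 19820.12
Import duty = 19820.12 × 16% = 3171.22
Buyer bears (B): 750.99 + 4254.70 + 511.59 + 751.29 + 297.91 + 1012.09 = 7578.57
Landed cost (B) = invoice 14302.84 + 7578.57 + duty 3171.22 = 25052.63
Difference = |25030.00 − 25052.63| = 22.63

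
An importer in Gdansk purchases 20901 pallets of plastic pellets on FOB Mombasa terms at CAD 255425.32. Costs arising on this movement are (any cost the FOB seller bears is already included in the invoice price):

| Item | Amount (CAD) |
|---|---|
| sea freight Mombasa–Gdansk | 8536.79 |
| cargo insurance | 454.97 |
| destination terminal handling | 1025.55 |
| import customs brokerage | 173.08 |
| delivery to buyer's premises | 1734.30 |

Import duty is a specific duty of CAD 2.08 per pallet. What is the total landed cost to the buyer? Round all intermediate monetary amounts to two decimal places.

FOB: the seller bears costs until goods are on board at the origin port; the buyer bears freight, insurance and all costs thereafter.
CIF value = FOB price + freight + insurance = 255425.32 + 8536.79 + 454.97 = 264417.08
Import duty = 20901 × 2.08 = 43474.08
Buyer bears: freight 8536.79 + insurance 454.97 + destination terminal 1025.55 + brokerage 173.08 + delivery 1734.30 + duty 43474.08 = 55398.77
Landed cost = invoice 255425.32 + 55398.77 = 310824.09

Total landed cost: CAD 310824.09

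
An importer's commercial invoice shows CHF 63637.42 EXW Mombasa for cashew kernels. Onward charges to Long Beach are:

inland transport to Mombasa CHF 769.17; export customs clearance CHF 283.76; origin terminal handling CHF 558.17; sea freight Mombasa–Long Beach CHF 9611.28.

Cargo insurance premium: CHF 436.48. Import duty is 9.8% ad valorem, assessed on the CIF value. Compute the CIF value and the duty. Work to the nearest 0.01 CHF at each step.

CIF value: CHF 75296.28; import duty: CHF 7379.04

CIF = EXW price + pre-shipment costs + freight + insurance
CIF = 63637.42 + 769.17 + 283.76 + 558.17 + 9611.28 + 436.48 = 75296.28
Import duty = 75296.28 × 9.8% = 7379.04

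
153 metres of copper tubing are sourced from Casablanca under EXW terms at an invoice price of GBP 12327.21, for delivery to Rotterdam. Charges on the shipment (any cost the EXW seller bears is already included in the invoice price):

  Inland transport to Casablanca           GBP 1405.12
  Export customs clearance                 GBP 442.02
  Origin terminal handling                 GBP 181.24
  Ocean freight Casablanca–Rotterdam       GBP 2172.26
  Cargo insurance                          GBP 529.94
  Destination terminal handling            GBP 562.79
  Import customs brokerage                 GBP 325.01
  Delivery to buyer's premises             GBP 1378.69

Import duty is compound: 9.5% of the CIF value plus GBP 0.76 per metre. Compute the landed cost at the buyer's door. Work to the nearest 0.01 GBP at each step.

EXW: the seller makes goods available at their premises; the buyer bears all onward costs.
CIF value = EXW price + inland to port + export clearance + origin terminal + freight + insurance = 12327.21 + 1405.12 + 442.02 + 181.24 + 2172.26 + 529.94 = 17057.79
Ad valorem component: 17057.79 × 9.5% = 1620.49
Specific component: 153 × 0.76 = 116.28
Import duty = 1620.49 + 116.28 = 1736.77
Buyer bears: inland to port 1405.12 + export clearance 442.02 + origin terminal 181.24 + freight 2172.26 + insurance 529.94 + destination terminal 562.79 + brokerage 325.01 + delivery 1378.69 + duty 1736.77 = 8733.84
Landed cost = invoice 12327.21 + 8733.84 = 21061.05

Total landed cost: GBP 21061.05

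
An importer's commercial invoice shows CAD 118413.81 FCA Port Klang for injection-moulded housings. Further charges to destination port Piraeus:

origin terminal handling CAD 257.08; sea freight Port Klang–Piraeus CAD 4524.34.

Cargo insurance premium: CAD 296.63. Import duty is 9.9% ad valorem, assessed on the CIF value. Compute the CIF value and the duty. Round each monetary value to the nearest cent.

CIF value: CAD 123491.86; import duty: CAD 12225.69

CIF = FCA price + pre-shipment costs + freight + insurance
CIF = 118413.81 + 257.08 + 4524.34 + 296.63 = 123491.86
Import duty = 123491.86 × 9.9% = 12225.69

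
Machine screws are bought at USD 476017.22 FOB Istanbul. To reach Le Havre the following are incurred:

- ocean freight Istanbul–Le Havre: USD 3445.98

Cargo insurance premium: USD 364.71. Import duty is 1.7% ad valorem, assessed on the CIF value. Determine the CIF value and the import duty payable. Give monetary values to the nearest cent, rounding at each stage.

CIF value: USD 479827.91; import duty: USD 8157.07

CIF = FOB price + freight + insurance
CIF = 476017.22 + 3445.98 + 364.71 = 479827.91
Import duty = 479827.91 × 1.7% = 8157.07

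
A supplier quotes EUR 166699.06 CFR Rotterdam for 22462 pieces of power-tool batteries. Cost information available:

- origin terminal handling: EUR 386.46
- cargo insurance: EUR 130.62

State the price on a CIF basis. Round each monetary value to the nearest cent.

Not relevant to the conversion: origin terminal — on the seller under both CFR and CIF; already in the CFR price and stays in the CIF price.
From CFR to CIF, the seller additionally bears: insurance.
CIF price = 166699.06 + 130.62 = 166829.68

CIF price: EUR 166829.68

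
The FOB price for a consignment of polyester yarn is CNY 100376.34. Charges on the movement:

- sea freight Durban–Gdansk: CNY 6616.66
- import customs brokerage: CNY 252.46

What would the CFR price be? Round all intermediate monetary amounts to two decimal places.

Not relevant to the conversion: brokerage — on the buyer under both terms; not part of either seller's price.
From FOB to CFR, the seller additionally bears: freight.
CFR price = 100376.34 + 6616.66 = 106993.00

CFR price: CNY 106993.00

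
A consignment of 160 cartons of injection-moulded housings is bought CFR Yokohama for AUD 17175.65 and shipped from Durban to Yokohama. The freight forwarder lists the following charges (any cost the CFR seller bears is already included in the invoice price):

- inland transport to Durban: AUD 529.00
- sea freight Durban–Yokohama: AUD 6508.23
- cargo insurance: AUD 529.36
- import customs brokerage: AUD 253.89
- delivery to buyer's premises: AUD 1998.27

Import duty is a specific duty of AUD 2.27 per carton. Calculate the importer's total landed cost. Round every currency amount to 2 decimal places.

CFR: the seller pays costs through ocean freight to the destination port, but not insurance.
Already in the invoice (seller's account under CFR): inland to port, freight — exclude.
CIF value = CFR price + insurance = 17175.65 + 529.36 = 17705.01
Import duty = 160 × 2.27 = 363.20
Buyer bears: insurance 529.36 + brokerage 253.89 + delivery 1998.27 + duty 363.20 = 3144.72
Landed cost = invoice 17175.65 + 3144.72 = 20320.37

Total landed cost: AUD 20320.37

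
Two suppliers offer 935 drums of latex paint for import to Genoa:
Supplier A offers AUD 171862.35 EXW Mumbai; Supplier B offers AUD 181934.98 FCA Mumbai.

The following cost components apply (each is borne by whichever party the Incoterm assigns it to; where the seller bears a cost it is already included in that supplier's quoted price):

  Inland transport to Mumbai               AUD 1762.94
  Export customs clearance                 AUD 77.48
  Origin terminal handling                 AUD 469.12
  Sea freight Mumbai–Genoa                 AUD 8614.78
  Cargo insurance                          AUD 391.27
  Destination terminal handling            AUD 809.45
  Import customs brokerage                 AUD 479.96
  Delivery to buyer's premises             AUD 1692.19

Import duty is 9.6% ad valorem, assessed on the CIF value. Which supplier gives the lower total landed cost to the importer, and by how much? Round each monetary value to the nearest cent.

Supplier A (EXW):
CIF value = EXW price + inland to port + export clearance + origin terminal + freight + insurance = 171862.35 + 1762.94 + 77.48 + 469.12 + 8614.78 + 391.27 = 183177.94
Import duty = 183177.94 × 9.6% = 17585.08
Buyer bears (A): 1762.94 + 77.48 + 469.12 + 8614.78 + 391.27 + 809.45 + 479.96 + 1692.19 = 14297.19
Landed cost (A) = invoice 171862.35 + 14297.19 + duty 17585.08 = 203744.62
Supplier B (FCA):
CIF value = FCA price + origin terminal + freight + insurance = 181934.98 + 469.12 + 8614.78 + 391.27 = 191410.15
Import duty = 191410.15 × 9.6% = 18375.37
Buyer bears (B): 469.12 + 8614.78 + 391.27 + 809.45 + 479.96 + 1692.19 = 12456.77
Landed cost (B) = invoice 181934.98 + 12456.77 + duty 18375.37 = 212767.12
Difference = |203744.62 − 212767.12| = 9022.50

Supplier A is cheaper by AUD 9022.50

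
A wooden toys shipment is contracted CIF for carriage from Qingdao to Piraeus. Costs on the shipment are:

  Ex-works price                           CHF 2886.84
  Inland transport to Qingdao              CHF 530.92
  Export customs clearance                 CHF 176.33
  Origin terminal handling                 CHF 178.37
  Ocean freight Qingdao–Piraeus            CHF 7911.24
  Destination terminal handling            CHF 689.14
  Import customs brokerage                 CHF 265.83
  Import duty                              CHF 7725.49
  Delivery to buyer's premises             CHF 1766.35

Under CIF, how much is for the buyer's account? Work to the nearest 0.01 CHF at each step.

CIF: the seller pays costs through ocean freight and marine insurance to the destination port.
Seller's account: goods 2886.84 + inland to port 530.92 + export clearance 176.33 + origin terminal 178.37 + freight 7911.24 = 11683.70
Buyer's account: destination terminal 689.14 + brokerage 265.83 + duty 7725.49 + delivery 1766.35 = 10446.81

Buyer's account: CHF 10446.81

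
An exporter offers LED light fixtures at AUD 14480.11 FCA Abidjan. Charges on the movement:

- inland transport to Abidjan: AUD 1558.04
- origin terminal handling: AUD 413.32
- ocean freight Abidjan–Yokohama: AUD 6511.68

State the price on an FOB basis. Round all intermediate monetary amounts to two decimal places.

Not relevant to the conversion: inland to port — on the seller under both FCA and FOB; already in the FCA price and stays in the FOB price. freight — on the buyer under both terms; not part of either seller's price.
From FCA to FOB, the seller additionally bears: origin terminal.
FOB price = 14480.11 + 413.32 = 14893.43

FOB price: AUD 14893.43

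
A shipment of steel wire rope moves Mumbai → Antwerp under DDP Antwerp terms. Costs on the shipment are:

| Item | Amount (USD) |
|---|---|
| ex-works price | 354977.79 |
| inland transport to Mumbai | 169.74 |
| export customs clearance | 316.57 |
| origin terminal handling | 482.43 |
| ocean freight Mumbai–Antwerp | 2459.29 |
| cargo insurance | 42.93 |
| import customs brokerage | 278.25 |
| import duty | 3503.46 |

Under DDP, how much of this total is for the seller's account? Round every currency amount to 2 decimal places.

DDP: the seller bears all costs including import duty.
Seller's account: goods 354977.79 + inland to port 169.74 + export clearance 316.57 + origin terminal 482.43 + freight 2459.29 + insurance 42.93 + brokerage 278.25 + duty 3503.46 = 362230.46
Buyer's account: 0.00

Seller's account: USD 362230.46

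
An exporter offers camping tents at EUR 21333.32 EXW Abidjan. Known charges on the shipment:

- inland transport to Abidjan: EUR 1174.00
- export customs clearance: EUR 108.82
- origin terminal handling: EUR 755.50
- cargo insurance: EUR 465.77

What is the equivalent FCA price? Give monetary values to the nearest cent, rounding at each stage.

FCA price: EUR 22616.14

Not relevant to the conversion: origin terminal, insurance — on the buyer under both terms; not part of either seller's price.
From EXW to FCA, the seller additionally bears: inland to port, export clearance.
FCA price = 21333.32 + 1174.00 + 108.82 = 22616.14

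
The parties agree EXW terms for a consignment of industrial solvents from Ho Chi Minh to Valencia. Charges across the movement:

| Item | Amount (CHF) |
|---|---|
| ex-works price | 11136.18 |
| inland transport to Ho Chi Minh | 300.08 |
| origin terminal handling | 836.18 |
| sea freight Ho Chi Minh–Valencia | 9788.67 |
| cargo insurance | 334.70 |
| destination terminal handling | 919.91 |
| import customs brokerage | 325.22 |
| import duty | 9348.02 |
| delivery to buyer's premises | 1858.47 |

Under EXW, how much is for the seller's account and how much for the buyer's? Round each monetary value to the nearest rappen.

EXW: the seller makes goods available at their premises; the buyer bears all onward costs.
Seller's account: goods 11136.18 = 11136.18
Buyer's account: inland to port 300.08 + origin terminal 836.18 + freight 9788.67 + insurance 334.70 + destination terminal 919.91 + brokerage 325.22 + duty 9348.02 + delivery 1858.47 = 23711.25

Seller: CHF 11136.18; buyer: CHF 23711.25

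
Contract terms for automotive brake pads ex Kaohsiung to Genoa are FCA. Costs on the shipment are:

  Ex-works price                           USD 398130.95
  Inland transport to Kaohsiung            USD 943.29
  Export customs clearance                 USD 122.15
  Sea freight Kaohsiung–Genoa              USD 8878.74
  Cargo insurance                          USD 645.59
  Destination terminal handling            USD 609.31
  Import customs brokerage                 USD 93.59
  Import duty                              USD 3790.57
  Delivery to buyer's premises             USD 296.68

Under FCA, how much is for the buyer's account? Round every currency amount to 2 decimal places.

FCA: the seller delivers export-cleared goods to the carrier; the buyer bears costs from that point.
Seller's account: goods 398130.95 + inland to port 943.29 + export clearance 122.15 = 399196.39
Buyer's account: freight 8878.74 + insurance 645.59 + destination terminal 609.31 + brokerage 93.59 + duty 3790.57 + delivery 296.68 = 14314.48

Buyer's account: USD 14314.48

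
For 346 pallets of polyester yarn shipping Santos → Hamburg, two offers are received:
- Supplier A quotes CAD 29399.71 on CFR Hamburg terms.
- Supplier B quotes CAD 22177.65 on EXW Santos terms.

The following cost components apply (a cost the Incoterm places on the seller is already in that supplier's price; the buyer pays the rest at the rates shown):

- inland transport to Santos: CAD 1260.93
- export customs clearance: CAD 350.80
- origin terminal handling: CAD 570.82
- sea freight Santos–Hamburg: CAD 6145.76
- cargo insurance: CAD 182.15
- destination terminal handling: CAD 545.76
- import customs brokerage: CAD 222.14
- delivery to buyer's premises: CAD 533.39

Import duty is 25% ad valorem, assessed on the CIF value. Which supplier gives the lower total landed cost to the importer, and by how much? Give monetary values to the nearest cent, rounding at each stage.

Supplier A (CFR):
CIF value = CFR price + insurance = 29399.71 + 182.15 = 29581.86
Import duty = 29581.86 × 25% = 7395.47
Buyer bears (A): 182.15 + 545.76 + 222.14 + 533.39 = 1483.44
Landed cost (A) = invoice 29399.71 + 1483.44 + duty 7395.47 = 38278.62
Supplier B (EXW):
CIF value = EXW price + inland to port + export clearance + origin terminal + freight + insurance = 22177.65 + 1260.93 + 350.80 + 570.82 + 6145.76 + 182.15 = 30688.11
Import duty = 30688.11 × 25% = 7672.03
Buyer bears (B): 1260.93 + 350.80 + 570.82 + 6145.76 + 182.15 + 545.76 + 222.14 + 533.39 = 9811.75
Landed cost (B) = invoice 22177.65 + 9811.75 + duty 7672.03 = 39661.43
Difference = |38278.62 − 39661.43| = 1382.81

Supplier A is cheaper by CAD 1382.81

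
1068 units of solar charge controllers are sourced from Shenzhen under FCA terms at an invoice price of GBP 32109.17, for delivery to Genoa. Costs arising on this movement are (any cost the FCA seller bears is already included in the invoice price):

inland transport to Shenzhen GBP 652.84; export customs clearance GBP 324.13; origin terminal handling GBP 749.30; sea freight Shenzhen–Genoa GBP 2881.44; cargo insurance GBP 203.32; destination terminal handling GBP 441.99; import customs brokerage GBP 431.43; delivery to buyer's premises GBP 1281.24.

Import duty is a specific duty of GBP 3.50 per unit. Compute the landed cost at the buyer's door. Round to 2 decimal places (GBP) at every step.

Total landed cost: GBP 41835.89

FCA: the seller delivers export-cleared goods to the carrier; the buyer bears costs from that point.
Already in the invoice (seller's account under FCA): inland to port, export clearance — exclude.
CIF value = FCA price + origin terminal + freight + insurance = 32109.17 + 749.30 + 2881.44 + 203.32 = 35943.23
Import duty = 1068 × 3.50 = 3738.00
Buyer bears: origin terminal 749.30 + freight 2881.44 + insurance 203.32 + destination terminal 441.99 + brokerage 431.43 + delivery 1281.24 + duty 3738.00 = 9726.72
Landed cost = invoice 32109.17 + 9726.72 = 41835.89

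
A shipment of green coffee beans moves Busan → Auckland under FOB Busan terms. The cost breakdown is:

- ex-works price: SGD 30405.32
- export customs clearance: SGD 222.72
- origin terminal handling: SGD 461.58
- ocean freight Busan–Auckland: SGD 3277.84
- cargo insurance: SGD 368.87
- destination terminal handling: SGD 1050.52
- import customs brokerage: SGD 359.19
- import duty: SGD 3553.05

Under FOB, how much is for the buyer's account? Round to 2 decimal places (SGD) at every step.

FOB: the seller bears costs until goods are on board at the origin port; the buyer bears freight, insurance and all costs thereafter.
Seller's account: goods 30405.32 + export clearance 222.72 + origin terminal 461.58 = 31089.62
Buyer's account: freight 3277.84 + insurance 368.87 + destination terminal 1050.52 + brokerage 359.19 + duty 3553.05 = 8609.47

Buyer's account: SGD 8609.47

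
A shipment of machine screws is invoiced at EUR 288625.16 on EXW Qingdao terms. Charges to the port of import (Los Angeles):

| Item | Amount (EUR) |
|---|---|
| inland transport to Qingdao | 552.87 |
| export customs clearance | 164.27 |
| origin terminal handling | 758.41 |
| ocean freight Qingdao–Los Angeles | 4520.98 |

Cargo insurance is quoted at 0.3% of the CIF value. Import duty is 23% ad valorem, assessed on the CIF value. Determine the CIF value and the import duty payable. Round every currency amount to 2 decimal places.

CIF value: EUR 295508.21; import duty: EUR 67966.89

Let C be the CIF value. C = EXW price + pre-shipment costs + freight + 0.3% × C
C − 0.3% × C = 288625.16 + 552.87 + 164.27 + 758.41 + 4520.98
0.997 × C = 294621.69
C = 294621.69 / 0.997 = 295508.21
Insurance premium = 0.3% × 295508.21 = 886.52
Import duty = 295508.21 × 23% = 67966.89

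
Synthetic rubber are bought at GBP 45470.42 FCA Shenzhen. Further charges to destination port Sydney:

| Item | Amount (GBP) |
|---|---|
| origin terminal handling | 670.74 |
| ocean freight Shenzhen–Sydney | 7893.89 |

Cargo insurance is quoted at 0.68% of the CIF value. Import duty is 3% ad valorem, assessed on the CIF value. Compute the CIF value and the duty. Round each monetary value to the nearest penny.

CIF value: GBP 54405.00; import duty: GBP 1632.15

Let C be the CIF value. C = FCA price + pre-shipment costs + freight + 0.68% × C
C − 0.68% × C = 45470.42 + 670.74 + 7893.89
0.9932 × C = 54035.05
C = 54035.05 / 0.9932 = 54405.00
Insurance premium = 0.68% × 54405.00 = 369.95
Import duty = 54405.00 × 3% = 1632.15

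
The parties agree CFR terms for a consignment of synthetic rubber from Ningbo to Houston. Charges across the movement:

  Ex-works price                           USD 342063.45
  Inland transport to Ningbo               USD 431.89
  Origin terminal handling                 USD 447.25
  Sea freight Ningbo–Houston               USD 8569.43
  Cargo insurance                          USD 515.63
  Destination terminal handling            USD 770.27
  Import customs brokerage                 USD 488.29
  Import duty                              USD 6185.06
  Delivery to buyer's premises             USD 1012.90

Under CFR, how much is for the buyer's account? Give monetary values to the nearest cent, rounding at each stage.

CFR: the seller pays costs through ocean freight to the destination port, but not insurance.
Seller's account: goods 342063.45 + inland to port 431.89 + origin terminal 447.25 + freight 8569.43 = 351512.02
Buyer's account: insurance 515.63 + destination terminal 770.27 + brokerage 488.29 + duty 6185.06 + delivery 1012.90 = 8972.15

Buyer's account: USD 8972.15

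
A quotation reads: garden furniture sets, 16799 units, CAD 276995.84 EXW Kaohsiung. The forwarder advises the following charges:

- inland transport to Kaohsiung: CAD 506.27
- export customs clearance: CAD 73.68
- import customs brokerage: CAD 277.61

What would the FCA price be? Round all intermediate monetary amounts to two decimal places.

Not relevant to the conversion: brokerage — on the buyer under both terms; not part of either seller's price.
From EXW to FCA, the seller additionally bears: inland to port, export clearance.
FCA price = 276995.84 + 506.27 + 73.68 = 277575.79

FCA price: CAD 277575.79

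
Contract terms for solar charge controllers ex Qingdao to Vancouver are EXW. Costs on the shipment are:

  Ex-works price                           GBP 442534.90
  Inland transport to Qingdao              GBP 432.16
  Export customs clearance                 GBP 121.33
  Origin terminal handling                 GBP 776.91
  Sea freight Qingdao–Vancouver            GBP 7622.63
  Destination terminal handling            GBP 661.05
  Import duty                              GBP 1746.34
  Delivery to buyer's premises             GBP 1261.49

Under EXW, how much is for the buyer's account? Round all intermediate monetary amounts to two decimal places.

Buyer's account: GBP 12621.91

EXW: the seller makes goods available at their premises; the buyer bears all onward costs.
Seller's account: goods 442534.90 = 442534.90
Buyer's account: inland to port 432.16 + export clearance 121.33 + origin terminal 776.91 + freight 7622.63 + destination terminal 661.05 + duty 1746.34 + delivery 1261.49 = 12621.91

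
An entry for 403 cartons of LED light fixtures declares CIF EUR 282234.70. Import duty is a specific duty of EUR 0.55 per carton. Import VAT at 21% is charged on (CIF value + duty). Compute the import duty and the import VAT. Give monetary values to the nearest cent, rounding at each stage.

Import duty = 403 × 0.55 = 221.65
VAT base = CIF + duty = 282234.70 + 221.65 = 282456.35
Import VAT = 282456.35 × 21% = 59315.83

Import duty: EUR 221.65; import VAT: EUR 59315.83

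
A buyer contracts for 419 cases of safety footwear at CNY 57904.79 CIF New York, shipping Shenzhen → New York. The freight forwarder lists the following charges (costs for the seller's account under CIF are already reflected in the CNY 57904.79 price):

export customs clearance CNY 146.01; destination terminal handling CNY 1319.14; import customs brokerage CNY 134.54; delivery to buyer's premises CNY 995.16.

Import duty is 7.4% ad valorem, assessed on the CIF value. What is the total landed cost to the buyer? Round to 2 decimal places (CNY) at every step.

CIF: the seller pays costs through ocean freight and marine insurance to the destination port.
Already in the invoice (seller's account under CIF): export clearance — exclude.
The CIF price already equals the CIF value: 57904.79
Import duty = 57904.79 × 7.4% = 4284.95
Buyer bears: destination terminal 1319.14 + brokerage 134.54 + delivery 995.16 + duty 4284.95 = 6733.79
Landed cost = invoice 57904.79 + 6733.79 = 64638.58

Total landed cost: CNY 64638.58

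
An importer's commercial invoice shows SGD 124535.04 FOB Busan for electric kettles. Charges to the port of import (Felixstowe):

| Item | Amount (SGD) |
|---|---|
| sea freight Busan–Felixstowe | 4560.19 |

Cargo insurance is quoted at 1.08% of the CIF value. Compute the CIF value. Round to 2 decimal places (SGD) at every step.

CIF value: SGD 130504.68

Let C be the CIF value. C = FOB price + freight + 1.08% × C
C − 1.08% × C = 124535.04 + 4560.19
0.9892 × C = 129095.23
C = 129095.23 / 0.9892 = 130504.68
Insurance premium = 1.08% × 130504.68 = 1409.45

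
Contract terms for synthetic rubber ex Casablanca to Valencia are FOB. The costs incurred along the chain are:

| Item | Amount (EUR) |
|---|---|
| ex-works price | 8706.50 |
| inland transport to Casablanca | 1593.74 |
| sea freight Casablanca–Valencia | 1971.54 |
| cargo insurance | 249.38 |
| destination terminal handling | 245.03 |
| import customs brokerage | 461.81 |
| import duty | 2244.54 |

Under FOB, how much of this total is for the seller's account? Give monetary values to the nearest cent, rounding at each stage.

FOB: the seller bears costs until goods are on board at the origin port; the buyer bears freight, insurance and all costs thereafter.
Seller's account: goods 8706.50 + inland to port 1593.74 = 10300.24
Buyer's account: freight 1971.54 + insurance 249.38 + destination terminal 245.03 + brokerage 461.81 + duty 2244.54 = 5172.30

Seller's account: EUR 10300.24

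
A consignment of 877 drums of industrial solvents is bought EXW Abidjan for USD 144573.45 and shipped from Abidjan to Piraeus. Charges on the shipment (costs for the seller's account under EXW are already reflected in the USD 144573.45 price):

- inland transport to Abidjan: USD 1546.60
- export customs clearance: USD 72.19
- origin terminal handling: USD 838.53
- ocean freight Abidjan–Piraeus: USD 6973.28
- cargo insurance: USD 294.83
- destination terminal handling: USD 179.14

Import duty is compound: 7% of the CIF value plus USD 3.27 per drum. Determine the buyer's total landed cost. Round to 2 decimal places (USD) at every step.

Total landed cost: USD 168146.73

EXW: the seller makes goods available at their premises; the buyer bears all onward costs.
CIF value = EXW price + inland to port + export clearance + origin terminal + freight + insurance = 144573.45 + 1546.60 + 72.19 + 838.53 + 6973.28 + 294.83 = 154298.88
Ad valorem component: 154298.88 × 7% = 10800.92
Specific component: 877 × 3.27 = 2867.79
Import duty = 10800.92 + 2867.79 = 13668.71
Buyer bears: inland to port 1546.60 + export clearance 72.19 + origin terminal 838.53 + freight 6973.28 + insurance 294.83 + destination terminal 179.14 + duty 13668.71 = 23573.28
Landed cost = invoice 144573.45 + 23573.28 = 168146.73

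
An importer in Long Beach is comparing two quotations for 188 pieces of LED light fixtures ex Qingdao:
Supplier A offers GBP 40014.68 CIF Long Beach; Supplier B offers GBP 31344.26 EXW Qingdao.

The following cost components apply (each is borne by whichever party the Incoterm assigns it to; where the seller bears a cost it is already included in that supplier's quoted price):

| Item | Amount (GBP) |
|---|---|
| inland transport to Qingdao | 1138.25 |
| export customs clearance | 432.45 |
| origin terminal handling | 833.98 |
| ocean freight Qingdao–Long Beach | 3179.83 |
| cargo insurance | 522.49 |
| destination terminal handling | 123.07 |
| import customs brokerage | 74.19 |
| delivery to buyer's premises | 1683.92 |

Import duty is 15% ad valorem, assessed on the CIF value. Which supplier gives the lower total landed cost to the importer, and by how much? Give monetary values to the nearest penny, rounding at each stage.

Supplier A (CIF):
The CIF price already equals the CIF value: 40014.68
Import duty = 40014.68 × 15% = 6002.20
Buyer bears (A): 123.07 + 74.19 + 1683.92 = 1881.18
Landed cost (A) = invoice 40014.68 + 1881.18 + duty 6002.20 = 47898.06
Supplier B (EXW):
CIF value = EXW price + inland to port + export clearance + origin terminal + freight + insurance = 31344.26 + 1138.25 + 432.45 + 833.98 + 3179.83 + 522.49 = 37451.26
Import duty = 37451.26 × 15% = 5617.69
Buyer bears (B): 1138.25 + 432.45 + 833.98 + 3179.83 + 522.49 + 123.07 + 74.19 + 1683.92 = 7988.18
Landed cost (B) = invoice 31344.26 + 7988.18 + duty 5617.69 = 44950.13
Difference = |47898.06 − 44950.13| = 2947.93

Supplier B is cheaper by GBP 2947.93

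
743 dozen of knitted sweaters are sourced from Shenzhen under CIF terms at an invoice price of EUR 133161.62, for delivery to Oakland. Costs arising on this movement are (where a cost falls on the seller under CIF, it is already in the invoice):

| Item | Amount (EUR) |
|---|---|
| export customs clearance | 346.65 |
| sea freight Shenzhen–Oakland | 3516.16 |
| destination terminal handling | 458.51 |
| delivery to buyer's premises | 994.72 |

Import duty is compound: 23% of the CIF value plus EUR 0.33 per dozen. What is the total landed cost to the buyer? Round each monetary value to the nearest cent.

Total landed cost: EUR 165487.21

CIF: the seller pays costs through ocean freight and marine insurance to the destination port.
Already in the invoice (seller's account under CIF): export clearance, freight — exclude.
The CIF price already equals the CIF value: 133161.62
Ad valorem component: 133161.62 × 23% = 30627.17
Specific component: 743 × 0.33 = 245.19
Import duty = 30627.17 + 245.19 = 30872.36
Buyer bears: destination terminal 458.51 + delivery 994.72 + duty 30872.36 = 32325.59
Landed cost = invoice 133161.62 + 32325.59 = 165487.21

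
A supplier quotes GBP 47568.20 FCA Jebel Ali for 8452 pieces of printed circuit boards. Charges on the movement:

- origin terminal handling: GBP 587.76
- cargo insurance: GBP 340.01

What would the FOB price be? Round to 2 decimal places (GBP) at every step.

FOB price: GBP 48155.96

Not relevant to the conversion: insurance — on the buyer under both terms; not part of either seller's price.
From FCA to FOB, the seller additionally bears: origin terminal.
FOB price = 47568.20 + 587.76 = 48155.96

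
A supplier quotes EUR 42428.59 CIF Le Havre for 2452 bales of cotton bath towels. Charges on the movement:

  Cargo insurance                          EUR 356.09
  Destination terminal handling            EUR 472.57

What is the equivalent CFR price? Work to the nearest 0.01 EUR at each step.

Not relevant to the conversion: destination terminal — on the buyer under both terms; not part of either seller's price.
From CIF to CFR, the seller no longer bears: insurance.
CFR price = 42428.59 − 356.09 = 42072.50

CFR price: EUR 42072.50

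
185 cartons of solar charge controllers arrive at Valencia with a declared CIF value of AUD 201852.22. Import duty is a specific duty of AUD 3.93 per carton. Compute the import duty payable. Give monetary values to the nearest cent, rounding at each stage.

Import duty: AUD 727.05

Import duty = 185 × 3.93 = 727.05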